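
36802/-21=-1752 - 10/21 ≈ -1752.48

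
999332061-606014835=393317226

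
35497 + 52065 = 87562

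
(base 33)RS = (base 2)1110010111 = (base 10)919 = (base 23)1GM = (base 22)1JH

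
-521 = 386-907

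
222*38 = 8436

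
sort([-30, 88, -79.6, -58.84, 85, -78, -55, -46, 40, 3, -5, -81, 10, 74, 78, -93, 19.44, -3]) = [-93, -81, -79.6, -78, -58.84, -55, -46, -30, -5, -3, 3, 10, 19.44, 40, 74, 78, 85, 88]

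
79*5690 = 449510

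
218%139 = 79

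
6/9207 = 2/3069 ≈ 0.000652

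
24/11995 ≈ 0.00200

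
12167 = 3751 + 8416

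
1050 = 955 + 95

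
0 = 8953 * 0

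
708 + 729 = 1437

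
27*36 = 972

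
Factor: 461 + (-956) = -1*3^2*5^1*11^1 = -495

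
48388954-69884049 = -21495095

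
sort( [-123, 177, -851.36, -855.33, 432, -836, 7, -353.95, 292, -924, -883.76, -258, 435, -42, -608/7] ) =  [-924, -883.76, -855.33, -851.36, -836, -353.95, -258, -123, -608/7, -42, 7, 177, 292, 432, 435] 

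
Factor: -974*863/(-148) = 2^(-1)*37^(-1)*487^1*863^1 = 420281/74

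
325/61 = 5 + 20/61 ≈ 5.33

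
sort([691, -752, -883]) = [-883, -752, 691]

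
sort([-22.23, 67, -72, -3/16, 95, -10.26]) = [-72, -22.23, -10.26, -3/16, 67, 95]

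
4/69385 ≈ 0.0000576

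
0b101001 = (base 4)221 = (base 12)35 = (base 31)1a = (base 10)41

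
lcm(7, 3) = 21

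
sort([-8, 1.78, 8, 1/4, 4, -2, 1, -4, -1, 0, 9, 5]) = [-8, -4, -2, -1, 0, 1/4, 1, 1.78, 4, 5, 8, 9]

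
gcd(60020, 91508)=4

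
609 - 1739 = -1130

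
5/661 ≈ 0.00756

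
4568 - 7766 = -3198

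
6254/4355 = 1 + 1899/4355 ≈ 1.44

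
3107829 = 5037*617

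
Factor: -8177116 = -1*2^2*2044279^1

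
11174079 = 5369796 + 5804283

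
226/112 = 113/56 ≈ 2.02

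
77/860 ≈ 0.0895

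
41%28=13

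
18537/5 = 3707 + 2/5 = 3707.40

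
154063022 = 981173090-827110068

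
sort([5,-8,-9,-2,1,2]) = [-9,-8,-2,1,2,5]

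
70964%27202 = 16560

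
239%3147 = 239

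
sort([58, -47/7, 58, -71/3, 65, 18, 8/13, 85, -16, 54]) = [-71/3, -16, -47/7, 8/13, 18, 54, 58, 58, 65, 85]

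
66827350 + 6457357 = 73284707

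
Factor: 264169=264169^1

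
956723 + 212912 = 1169635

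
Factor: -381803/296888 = -1*2^(-3)*59^(-1)*607^1 = -607/472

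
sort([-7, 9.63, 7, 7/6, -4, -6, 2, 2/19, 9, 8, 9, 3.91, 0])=[-7, -6, -4, 0, 2/19, 7/6, 2, 3.91, 7, 8, 9, 9, 9.63]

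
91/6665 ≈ 0.0137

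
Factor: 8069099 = 8069099^1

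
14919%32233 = 14919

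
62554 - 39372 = 23182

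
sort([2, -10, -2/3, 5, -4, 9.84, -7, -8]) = [-10, -8, -7, -4, -2/3, 2, 5, 9.84]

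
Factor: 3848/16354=2^2*17^(-1)=4/17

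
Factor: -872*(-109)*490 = 2^4*5^1*7^2*109^2 = 46573520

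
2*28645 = 57290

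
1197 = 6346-5149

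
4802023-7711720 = -2909697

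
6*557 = 3342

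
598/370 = 1 + 114/185≈1.62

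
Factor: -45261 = -1*3^2*47^1*107^1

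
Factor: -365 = -1 * 5^1 * 73^1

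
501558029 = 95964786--405593243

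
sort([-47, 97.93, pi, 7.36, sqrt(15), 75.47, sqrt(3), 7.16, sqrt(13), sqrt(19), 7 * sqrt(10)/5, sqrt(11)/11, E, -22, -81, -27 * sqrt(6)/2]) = [-81, -47, -27 * sqrt(6)/2, -22, sqrt(11)/11, sqrt(3), E, pi, sqrt(13), sqrt(15), sqrt(19), 7 * sqrt(10)/5, 7.16, 7.36, 75.47, 97.93]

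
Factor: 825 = 3^1*5^2*11^1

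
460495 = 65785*7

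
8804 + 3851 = 12655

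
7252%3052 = 1148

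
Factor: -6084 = -1*2^2*3^2*13^2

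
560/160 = 3 + 1/2 = 3.50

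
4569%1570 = 1429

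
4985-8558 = -3573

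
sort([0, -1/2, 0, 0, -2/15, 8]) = [-1/2, -2/15, 0, 0, 0, 8]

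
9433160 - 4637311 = 4795849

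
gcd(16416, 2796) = 12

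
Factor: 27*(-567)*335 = -1*3^7*5^1*7^1*67^1 = -5128515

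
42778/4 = 10694 + 1/2 = 10694.50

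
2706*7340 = 19862040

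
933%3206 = 933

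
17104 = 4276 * 4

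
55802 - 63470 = -7668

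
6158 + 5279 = 11437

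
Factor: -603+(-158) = -1*761^1 = -761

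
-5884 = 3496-9380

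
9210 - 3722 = 5488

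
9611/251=38+73/251 ≈ 38.29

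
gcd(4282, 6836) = 2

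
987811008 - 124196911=863614097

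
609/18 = 33 + 5/6 ≈ 33.83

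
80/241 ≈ 0.332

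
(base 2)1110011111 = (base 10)927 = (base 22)1k3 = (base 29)12s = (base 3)1021100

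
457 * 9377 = 4285289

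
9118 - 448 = 8670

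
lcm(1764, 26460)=26460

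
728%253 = 222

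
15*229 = 3435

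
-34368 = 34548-68916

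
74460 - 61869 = 12591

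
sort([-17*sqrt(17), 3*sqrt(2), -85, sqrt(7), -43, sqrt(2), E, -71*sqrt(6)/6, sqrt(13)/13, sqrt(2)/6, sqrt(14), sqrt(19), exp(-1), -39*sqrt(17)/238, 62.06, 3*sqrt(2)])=[-85, -17*sqrt(17), -43, -71*sqrt(6)/6, -39*sqrt(17)/238, sqrt(2)/6, sqrt(13)/13, exp(-1), sqrt(2), sqrt(7), E, sqrt(14), 3*sqrt(2), 3*sqrt(2), sqrt(19), 62.06]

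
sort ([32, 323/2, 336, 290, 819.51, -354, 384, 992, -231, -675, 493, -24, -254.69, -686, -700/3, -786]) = [-786, -686, -675, -354, -254.69, -700/3, -231, -24, 32, 323/2, 290, 336, 384, 493, 819.51, 992]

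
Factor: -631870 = -1 * 2^1 * 5^1 * 179^1 * 353^1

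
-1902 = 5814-7716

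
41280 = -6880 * (-6)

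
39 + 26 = 65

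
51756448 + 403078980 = 454835428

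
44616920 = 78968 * 565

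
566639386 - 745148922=-178509536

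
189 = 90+99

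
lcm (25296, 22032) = 682992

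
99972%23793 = 4800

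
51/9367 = 3/551 ≈ 0.00544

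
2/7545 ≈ 0.000265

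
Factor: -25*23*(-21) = 3^1*5^2*7^1*23^1 = 12075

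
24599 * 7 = 172193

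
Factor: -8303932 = -1 * 2^2 * 7^2 * 13^1 * 3259^1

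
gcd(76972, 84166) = 2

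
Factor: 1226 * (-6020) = -1 * 2^3 * 5^1 * 7^1 * 43^1 * 613^1 = -7380520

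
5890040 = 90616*65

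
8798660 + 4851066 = 13649726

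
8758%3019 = 2720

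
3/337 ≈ 0.00890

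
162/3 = 54 = 54.00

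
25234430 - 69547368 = -44312938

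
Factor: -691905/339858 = -1*2^(-1)*3^(-1)*5^1*79^(-1)*193^1 = -965/474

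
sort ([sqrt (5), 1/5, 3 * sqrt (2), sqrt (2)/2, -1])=[-1, 1/5, sqrt (2)/2, sqrt (5), 3 * sqrt (2)]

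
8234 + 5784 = 14018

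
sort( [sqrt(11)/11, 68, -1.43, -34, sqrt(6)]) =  [-34, -1.43, sqrt(11)/11, sqrt(6), 68]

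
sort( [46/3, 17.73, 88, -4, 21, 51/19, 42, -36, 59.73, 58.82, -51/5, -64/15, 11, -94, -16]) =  [-94, -36, -16, -51/5, -64/15, -4, 51/19, 11, 46/3, 17.73, 21, 42, 58.82, 59.73, 88]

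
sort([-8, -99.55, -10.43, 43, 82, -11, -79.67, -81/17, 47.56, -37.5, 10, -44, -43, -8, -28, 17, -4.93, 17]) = [-99.55, -79.67, -44, -43, -37.5, -28, -11, -10.43, -8, -8, -4.93, -81/17, 10, 17, 17, 43, 47.56, 82]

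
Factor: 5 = 5^1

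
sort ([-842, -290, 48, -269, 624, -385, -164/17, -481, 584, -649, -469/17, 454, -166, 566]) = [-842, -649, -481, -385, -290, -269, -166, -469/17, -164/17, 48, 454, 566, 584, 624]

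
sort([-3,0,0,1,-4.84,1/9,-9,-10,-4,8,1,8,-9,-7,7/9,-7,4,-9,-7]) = [-10,-9,-9,-9,-7,-7,-7,-4.84,-4,-3,0,0,1/9,7/9,1,1,4,8,8]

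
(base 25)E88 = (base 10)8958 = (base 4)2023332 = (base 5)241313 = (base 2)10001011111110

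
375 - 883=-508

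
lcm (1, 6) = 6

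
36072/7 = 5153 + 1/7 ≈ 5153.14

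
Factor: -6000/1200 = -1 * 5^1 = -5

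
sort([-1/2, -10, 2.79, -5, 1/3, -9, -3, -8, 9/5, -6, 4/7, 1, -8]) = [-10, -9, -8, -8, -6, -5, -3, -1/2, 1/3, 4/7, 1, 9/5, 2.79]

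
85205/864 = 98 + 533/864 ≈ 98.62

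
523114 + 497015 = 1020129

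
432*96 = 41472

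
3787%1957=1830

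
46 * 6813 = 313398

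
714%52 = 38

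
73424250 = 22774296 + 50649954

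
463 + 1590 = 2053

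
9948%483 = 288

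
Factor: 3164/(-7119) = -1 * 2^2 * 3^(-2) = -4/9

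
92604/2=46302=46302.00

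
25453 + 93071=118524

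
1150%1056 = 94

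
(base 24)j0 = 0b111001000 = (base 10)456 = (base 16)1c8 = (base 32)e8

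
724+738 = 1462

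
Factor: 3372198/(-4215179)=-1*2^1*3^1*29^(-1)*191^(-1)*277^1*761^(-1)*2029^1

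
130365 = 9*14485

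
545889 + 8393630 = 8939519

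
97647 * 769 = 75090543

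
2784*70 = 194880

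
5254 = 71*74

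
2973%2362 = 611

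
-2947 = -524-2423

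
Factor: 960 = 2^6 * 3^1 * 5^1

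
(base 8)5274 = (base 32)2ls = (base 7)11004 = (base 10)2748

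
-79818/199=-401 - 19/199 ≈ -401.10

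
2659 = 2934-275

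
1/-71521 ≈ -0.0000140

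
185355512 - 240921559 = -55566047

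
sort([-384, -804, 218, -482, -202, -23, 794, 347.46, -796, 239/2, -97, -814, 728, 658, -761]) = [-814, -804, -796, -761, -482, -384, -202, -97, -23, 239/2, 218, 347.46, 658, 728, 794]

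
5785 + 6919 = 12704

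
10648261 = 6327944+4320317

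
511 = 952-441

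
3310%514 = 226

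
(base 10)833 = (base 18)2a5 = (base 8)1501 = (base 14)437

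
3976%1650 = 676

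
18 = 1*18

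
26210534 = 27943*938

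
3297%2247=1050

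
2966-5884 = -2918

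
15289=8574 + 6715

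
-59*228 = -13452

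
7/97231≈0.0000720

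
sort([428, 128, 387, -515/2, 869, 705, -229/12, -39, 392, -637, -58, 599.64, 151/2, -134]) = [-637, -515/2, -134, -58, -39, -229/12, 151/2, 128, 387, 392, 428, 599.64, 705, 869]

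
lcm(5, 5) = 5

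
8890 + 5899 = 14789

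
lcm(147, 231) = 1617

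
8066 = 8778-712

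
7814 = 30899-23085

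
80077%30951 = 18175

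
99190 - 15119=84071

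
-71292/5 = -14258-2/5 = -14258.40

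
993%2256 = 993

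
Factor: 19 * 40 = 2^3 * 5^1 * 19^1 = 760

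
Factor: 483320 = 2^3*5^1*43^1*281^1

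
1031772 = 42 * 24566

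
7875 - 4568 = 3307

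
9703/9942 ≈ 0.976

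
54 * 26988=1457352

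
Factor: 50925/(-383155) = -1 * 3^1 * 5^1 * 7^1 * 97^1 * 76631^(-1) = -10185/76631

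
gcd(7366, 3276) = 2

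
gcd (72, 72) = 72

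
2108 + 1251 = 3359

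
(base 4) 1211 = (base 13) 7a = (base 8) 145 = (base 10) 101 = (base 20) 51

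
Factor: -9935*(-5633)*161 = 5^1*7^1*23^1*43^1*131^1*1987^1 = 9010180655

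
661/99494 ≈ 0.00664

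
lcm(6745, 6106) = 580070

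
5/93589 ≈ 0.0000534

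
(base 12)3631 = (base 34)58x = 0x17c5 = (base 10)6085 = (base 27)89a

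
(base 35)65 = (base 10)215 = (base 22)9h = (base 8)327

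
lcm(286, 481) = 10582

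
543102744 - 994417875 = -451315131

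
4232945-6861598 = -2628653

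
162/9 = 18 = 18.00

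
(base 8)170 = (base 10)120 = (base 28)48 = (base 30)40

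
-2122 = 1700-3822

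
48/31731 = 16/10577 ≈ 0.00151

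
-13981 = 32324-46305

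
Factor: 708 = 2^2*3^1*59^1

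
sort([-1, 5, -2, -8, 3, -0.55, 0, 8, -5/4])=[-8, -2, -5/4, -1, -0.55, 0, 3, 5, 8]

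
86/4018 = 43/2009 ≈ 0.0214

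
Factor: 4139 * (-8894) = -1 * 2^1 * 4139^1 * 4447^1 = -36812266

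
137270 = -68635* (-2)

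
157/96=1 + 61/96 ≈ 1.64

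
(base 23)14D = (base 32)JQ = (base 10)634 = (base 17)235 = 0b1001111010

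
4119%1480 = 1159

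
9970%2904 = 1258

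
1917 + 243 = 2160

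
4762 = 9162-4400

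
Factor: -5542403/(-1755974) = 2^(-1)*11^(-1)*79^1*70157^1*79817^(-1)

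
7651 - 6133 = 1518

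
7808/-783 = -9 - 761/783≈-9.97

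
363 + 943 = 1306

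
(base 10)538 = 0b1000011010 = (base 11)44a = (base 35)fd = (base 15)25d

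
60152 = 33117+27035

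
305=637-332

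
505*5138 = 2594690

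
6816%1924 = 1044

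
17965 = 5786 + 12179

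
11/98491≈0.000112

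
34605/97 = 356+73/97 ≈ 356.75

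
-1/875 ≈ -0.00114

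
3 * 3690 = 11070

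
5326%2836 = 2490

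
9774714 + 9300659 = 19075373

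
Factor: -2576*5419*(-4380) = 2^6*3^1*5^1*7^1*23^1*73^1*5419^1 = 61141926720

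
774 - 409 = 365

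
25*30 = 750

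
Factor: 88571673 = 3^2 * 19^1 * 37^1 * 13999^1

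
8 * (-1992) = -15936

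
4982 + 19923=24905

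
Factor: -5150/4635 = -1*2^1*3^(-2)*5^1 = -10/9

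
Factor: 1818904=2^3*227363^1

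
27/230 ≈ 0.117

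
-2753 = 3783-6536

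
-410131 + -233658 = -643789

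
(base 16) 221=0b1000100001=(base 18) 1c5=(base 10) 545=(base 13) 32c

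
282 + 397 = 679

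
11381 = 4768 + 6613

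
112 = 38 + 74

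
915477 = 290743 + 624734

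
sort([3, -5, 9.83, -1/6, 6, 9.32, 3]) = [-5, -1/6, 3, 3, 6, 9.32, 9.83]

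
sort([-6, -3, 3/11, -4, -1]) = [-6, -4, -3, -1, 3/11]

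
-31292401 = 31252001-62544402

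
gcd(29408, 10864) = 16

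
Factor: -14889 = -1*3^1*7^1*709^1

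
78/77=1 + 1/77≈1.01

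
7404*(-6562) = -48585048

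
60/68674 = 30/34337≈0.000874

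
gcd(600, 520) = 40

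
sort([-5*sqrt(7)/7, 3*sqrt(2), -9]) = [-9, -5*sqrt(7)/7, 3*sqrt(2)]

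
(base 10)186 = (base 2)10111010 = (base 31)60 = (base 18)a6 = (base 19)9f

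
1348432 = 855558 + 492874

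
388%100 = 88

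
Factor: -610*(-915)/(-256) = -1*2^(-7)*3^1*5^2*61^2 = -279075/128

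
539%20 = 19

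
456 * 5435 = 2478360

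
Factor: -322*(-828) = 2^3*3^2*7^1*23^2 = 266616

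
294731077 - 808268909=-513537832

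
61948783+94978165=156926948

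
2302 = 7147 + -4845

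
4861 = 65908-61047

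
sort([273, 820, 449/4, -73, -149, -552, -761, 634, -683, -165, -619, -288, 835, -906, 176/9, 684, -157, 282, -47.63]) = [-906, -761, -683, -619, -552, -288, -165, -157, -149, -73, -47.63, 176/9, 449/4, 273, 282, 634, 684, 820, 835]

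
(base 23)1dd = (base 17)2f8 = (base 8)1511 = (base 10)841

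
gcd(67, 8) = 1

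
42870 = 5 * 8574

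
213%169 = 44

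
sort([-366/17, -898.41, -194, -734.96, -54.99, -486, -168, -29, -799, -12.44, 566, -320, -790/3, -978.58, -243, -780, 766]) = [-978.58, -898.41, -799, -780, -734.96, -486, -320, -790/3, -243, -194, -168, -54.99, -29, -366/17, -12.44, 566, 766]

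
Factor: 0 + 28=2^2 * 7^1=28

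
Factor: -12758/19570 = -1*5^(-1)*19^(-1)*103^(-1)*6379^1 = -6379/9785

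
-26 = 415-441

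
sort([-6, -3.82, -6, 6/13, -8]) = [-8, -6, -6, -3.82, 6/13]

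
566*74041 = 41907206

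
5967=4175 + 1792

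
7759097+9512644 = 17271741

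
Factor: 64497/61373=3^1 * 13^(-1) * 4721^(-1) * 21499^1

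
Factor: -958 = -1*2^1*479^1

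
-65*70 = -4550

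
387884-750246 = -362362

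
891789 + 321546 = 1213335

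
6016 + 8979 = 14995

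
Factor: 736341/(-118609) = -1 * 3^1 * 17^(-1) * 71^1 * 3457^1 * 6977^(-1)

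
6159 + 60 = 6219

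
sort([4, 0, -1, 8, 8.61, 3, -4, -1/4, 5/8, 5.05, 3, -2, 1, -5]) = [-5, -4, -2, -1, -1/4, 0, 5/8, 1, 3, 3, 4, 5.05, 8, 8.61]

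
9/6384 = 3/2128≈0.00141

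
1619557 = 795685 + 823872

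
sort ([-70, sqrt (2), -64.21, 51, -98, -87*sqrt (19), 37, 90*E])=[-87*sqrt (19), -98, -70, -64.21, sqrt (2), 37, 51, 90*E]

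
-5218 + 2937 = -2281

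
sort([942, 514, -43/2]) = [-43/2, 514, 942]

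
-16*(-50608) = 809728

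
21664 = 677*32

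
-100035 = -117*855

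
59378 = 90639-31261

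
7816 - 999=6817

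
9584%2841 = 1061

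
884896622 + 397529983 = 1282426605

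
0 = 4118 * 0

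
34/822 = 17/411 ≈ 0.0414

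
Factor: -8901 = -1*3^2*23^1*43^1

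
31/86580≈0.000358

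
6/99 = 2/33≈0.0606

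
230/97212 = 115/48606 ≈ 0.00237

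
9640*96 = 925440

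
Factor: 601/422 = 2^(-1)*211^(-1)*601^1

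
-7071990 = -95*74442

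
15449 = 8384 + 7065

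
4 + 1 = 5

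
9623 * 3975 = 38251425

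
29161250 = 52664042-23502792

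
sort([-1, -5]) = [-5, -1]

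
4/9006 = 2/4503 ≈ 0.000444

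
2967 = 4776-1809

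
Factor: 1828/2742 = 2^1*3^(-1) = 2/3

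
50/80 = 5/8 = 0.625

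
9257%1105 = 417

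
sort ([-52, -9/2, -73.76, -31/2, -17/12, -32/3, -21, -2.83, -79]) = [-79, -73.76, -52, -21, -31/2, -32/3, -9/2, -2.83, -17/12]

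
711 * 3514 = 2498454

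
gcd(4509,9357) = 3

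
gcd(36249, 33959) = 1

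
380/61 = 6 + 14/61 ≈ 6.23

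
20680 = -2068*(-10)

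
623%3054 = 623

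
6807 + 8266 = 15073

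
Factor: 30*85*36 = 2^3*3^3*5^2*17^1 = 91800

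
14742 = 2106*7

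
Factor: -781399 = -1*781399^1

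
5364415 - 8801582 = -3437167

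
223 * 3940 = 878620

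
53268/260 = 13317/65 ≈ 204.88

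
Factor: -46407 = -1 * 3^1 * 31^1 * 499^1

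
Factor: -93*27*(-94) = 2^1*3^4*31^1*47^1 = 236034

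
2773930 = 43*64510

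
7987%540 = 427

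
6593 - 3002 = 3591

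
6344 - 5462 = 882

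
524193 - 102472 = 421721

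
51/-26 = -1 - 25/26≈-1.96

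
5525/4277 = 1 + 96/329 ≈ 1.29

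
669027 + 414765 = 1083792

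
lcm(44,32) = 352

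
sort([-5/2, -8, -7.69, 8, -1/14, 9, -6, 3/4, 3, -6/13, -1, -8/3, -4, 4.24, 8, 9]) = [-8, -7.69, -6, -4, -8/3, -5/2, -1, -6/13, -1/14, 3/4, 3, 4.24, 8, 8, 9, 9]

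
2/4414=1/2207 ≈ 0.000453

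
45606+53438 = 99044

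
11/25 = 0.44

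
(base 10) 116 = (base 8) 164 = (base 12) 98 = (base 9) 138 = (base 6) 312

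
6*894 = 5364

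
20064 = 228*88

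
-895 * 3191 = -2855945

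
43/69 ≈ 0.623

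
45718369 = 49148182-3429813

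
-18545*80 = -1483600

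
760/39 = 19 + 19/39 ≈ 19.49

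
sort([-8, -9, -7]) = [-9, -8, -7]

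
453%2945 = 453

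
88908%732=336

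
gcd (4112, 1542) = 514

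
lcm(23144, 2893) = 23144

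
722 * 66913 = 48311186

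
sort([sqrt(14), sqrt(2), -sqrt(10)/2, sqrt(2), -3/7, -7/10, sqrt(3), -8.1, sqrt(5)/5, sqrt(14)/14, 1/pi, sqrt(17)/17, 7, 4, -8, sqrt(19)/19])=[-8.1, -8, -sqrt(10)/2, -7/10, -3/7, sqrt(19)/19, sqrt(17)/17, sqrt(14)/14, 1/pi, sqrt(5)/5, sqrt(2), sqrt(2), sqrt(3), sqrt(14), 4, 7]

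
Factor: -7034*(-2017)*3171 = 2^1*3^1*7^1*151^1*2017^1*3517^1 = 44988809838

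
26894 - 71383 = -44489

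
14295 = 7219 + 7076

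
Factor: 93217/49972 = 2^(-2)*13^(-1)*97^1 = 97/52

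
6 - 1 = 5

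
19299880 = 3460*5578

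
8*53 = 424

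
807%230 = 117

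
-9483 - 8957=-18440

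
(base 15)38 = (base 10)53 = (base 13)41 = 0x35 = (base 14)3b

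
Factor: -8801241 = -1 * 3^1 * 31^1 * 101^1 * 937^1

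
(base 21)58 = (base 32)3h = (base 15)78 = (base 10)113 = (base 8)161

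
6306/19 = 331 + 17/19 ≈ 331.89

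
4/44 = 1/11 ≈ 0.0909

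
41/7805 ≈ 0.00525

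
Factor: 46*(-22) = -1*2^2*11^1*23^1 = -1012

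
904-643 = 261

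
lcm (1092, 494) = 20748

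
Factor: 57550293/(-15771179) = -1 * 3^2 * 47^(-1) * 335557^(-1) * 6394477^1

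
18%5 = 3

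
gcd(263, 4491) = 1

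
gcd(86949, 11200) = 1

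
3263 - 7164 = -3901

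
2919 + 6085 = 9004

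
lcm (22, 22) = 22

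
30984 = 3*10328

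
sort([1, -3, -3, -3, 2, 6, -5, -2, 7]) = [-5, -3, -3, -3, -2, 1, 2, 6, 7]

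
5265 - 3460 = 1805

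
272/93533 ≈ 0.00291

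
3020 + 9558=12578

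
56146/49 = 1145 + 41/49≈1145.84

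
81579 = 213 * 383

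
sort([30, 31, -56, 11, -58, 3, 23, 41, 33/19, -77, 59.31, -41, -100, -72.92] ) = [-100, -77, -72.92, -58, -56, -41, 33/19, 3, 11, 23, 30, 31, 41, 59.31] 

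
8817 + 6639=15456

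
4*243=972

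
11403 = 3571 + 7832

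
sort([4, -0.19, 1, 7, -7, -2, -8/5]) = [-7, -2, -8/5, -0.19, 1, 4, 7]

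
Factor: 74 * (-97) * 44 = -1 * 2^3 * 11^1 * 37^1 * 97^1 = -315832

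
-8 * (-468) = 3744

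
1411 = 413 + 998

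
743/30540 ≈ 0.0243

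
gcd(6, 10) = 2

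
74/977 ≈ 0.0757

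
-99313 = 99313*(-1) 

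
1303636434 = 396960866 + 906675568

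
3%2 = 1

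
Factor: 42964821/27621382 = 2^(-1)*3^2*53^1*90073^1*13810691^(-1)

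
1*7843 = 7843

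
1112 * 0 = 0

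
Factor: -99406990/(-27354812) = 2^(-1) * 5^1 * 17^1 * 277^1 * 2111^1 * 6838703^(-1) = 49703495/13677406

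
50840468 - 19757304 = 31083164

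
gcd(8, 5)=1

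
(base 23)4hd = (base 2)100111011000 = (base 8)4730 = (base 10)2520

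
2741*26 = 71266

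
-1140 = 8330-9470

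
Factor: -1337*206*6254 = -1*2^2*7^1*53^1*59^1*103^1*191^1 = -1722489188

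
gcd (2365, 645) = 215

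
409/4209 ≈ 0.0972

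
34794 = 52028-17234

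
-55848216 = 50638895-106487111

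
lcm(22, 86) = 946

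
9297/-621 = -14 - 67/69 ≈ -14.97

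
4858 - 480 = 4378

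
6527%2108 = 203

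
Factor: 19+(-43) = -1 * 2^3 * 3^1 = -24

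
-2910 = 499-3409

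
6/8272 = 3/4136 ≈ 0.000725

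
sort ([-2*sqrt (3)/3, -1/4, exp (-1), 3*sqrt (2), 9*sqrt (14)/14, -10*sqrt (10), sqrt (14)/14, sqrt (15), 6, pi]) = [-10*sqrt (10), -2*sqrt (3)/3, -1/4, sqrt (14)/14, exp (-1), 9*sqrt (14)/14, pi, sqrt (15), 3*sqrt (2), 6]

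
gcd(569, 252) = 1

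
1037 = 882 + 155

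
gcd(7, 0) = 7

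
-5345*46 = -245870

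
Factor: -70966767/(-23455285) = 3^1*5^(-1)*7^(-1)*19^1*23^(-1)*353^1*3527^1*29137^(-1)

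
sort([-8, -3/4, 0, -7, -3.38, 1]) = [-8, -7, -3.38, -3/4, 0, 1]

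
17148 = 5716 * 3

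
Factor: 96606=2^1*3^3*1789^1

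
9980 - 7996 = 1984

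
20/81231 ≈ 0.000246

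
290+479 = 769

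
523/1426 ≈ 0.367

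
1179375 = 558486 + 620889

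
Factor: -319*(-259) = 7^1*11^1*29^1*37^1 = 82621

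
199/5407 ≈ 0.0368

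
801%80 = 1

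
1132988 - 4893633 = -3760645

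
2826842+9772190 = 12599032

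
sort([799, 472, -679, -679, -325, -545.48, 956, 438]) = [-679, -679, -545.48, -325, 438, 472, 799, 956]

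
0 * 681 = 0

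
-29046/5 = -5809 - 1/5 = -5809.20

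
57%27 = 3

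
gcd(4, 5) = 1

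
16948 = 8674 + 8274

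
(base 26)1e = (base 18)24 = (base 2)101000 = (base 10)40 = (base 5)130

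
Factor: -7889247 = -1*3^2*29^1*167^1*181^1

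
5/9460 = 1/1892 ≈ 0.000529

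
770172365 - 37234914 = 732937451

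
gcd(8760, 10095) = 15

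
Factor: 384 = 2^7*3^1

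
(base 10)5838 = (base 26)8ge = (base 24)a36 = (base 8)13316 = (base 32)5me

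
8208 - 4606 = 3602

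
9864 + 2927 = 12791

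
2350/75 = 94/3 ≈ 31.33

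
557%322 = 235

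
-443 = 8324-8767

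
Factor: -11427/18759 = -1*13^(-1)*37^(-1)*293^1 = -293/481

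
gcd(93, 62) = 31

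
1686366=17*99198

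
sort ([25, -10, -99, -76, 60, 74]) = [-99, -76, -10, 25, 60, 74]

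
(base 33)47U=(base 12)2809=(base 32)4G9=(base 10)4617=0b1001000001001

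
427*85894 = 36676738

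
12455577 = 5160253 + 7295324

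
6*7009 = 42054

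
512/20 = 25+3/5 = 25.60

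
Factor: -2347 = -1 * 2347^1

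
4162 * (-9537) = -39692994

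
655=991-336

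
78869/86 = 917 + 7/86 ≈ 917.08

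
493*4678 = 2306254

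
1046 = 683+363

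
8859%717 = 255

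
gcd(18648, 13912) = 296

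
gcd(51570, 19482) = 1146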